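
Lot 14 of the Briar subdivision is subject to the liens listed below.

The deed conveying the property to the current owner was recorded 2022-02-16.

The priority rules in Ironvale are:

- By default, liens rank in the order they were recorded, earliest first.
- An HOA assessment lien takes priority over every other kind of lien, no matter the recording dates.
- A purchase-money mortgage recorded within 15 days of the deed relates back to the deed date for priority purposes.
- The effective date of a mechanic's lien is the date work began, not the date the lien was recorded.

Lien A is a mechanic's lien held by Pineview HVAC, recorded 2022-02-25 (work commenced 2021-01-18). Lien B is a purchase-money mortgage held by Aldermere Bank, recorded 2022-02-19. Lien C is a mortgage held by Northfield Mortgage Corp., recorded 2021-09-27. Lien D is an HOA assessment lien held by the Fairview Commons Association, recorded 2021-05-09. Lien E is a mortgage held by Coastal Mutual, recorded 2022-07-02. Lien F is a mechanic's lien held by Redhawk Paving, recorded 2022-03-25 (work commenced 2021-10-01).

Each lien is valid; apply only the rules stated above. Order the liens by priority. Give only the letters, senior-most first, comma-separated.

D, A, C, F, B, E

First, effective dates: A relates back to 2021-01-18 (work commenced); B's effective date is the deed date, 2022-02-16; F relates back to 2021-10-01 (work commenced).
As an HOA assessment lien, D is senior to every other lien.
Remaining liens by effective date: A (2021-01-18), C (2021-09-27), F (2021-10-01), B (2022-02-16), E (2022-07-02).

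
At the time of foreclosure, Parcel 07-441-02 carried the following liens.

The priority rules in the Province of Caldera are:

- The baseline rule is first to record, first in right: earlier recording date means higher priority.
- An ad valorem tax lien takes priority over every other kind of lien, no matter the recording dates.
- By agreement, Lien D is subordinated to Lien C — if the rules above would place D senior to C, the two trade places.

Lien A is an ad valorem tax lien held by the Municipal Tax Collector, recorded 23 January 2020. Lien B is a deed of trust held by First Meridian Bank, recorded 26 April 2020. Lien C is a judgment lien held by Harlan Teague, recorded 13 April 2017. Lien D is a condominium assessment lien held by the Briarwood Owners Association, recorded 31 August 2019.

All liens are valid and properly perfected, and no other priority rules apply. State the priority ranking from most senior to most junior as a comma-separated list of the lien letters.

A, C, D, B

A, as an ad valorem tax lien, has superpriority and ranks first.
Ordering the rest by effective date: C (13 April 2017), D (31 August 2019), B (26 April 2020).
D is already junior to C, so the subordination agreement changes nothing.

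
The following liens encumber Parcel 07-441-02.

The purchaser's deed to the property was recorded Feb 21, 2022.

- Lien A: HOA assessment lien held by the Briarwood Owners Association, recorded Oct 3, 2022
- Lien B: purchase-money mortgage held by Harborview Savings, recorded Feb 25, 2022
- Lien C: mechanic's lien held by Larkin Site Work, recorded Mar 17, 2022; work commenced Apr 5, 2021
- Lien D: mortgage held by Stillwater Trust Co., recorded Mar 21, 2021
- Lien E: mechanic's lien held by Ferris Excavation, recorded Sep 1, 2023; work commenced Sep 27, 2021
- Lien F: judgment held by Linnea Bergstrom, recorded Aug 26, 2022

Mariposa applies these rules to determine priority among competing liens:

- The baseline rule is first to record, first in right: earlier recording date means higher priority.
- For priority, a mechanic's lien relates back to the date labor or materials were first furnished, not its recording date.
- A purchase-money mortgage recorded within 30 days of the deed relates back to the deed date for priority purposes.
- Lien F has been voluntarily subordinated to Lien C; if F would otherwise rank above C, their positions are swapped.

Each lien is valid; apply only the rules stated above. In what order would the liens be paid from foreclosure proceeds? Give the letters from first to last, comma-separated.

Effective dates: B's effective date is the deed date, Feb 21, 2022; C relates back to Apr 5, 2021 (work commenced); E's effective date is Sep 27, 2021, when work began.
Ordering by effective date: D (Mar 21, 2021), C (Apr 5, 2021), E (Sep 27, 2021), B (Feb 21, 2022), F (Aug 26, 2022), A (Oct 3, 2022).
F already ranks below C; the subordination has no effect.

D, C, E, B, F, A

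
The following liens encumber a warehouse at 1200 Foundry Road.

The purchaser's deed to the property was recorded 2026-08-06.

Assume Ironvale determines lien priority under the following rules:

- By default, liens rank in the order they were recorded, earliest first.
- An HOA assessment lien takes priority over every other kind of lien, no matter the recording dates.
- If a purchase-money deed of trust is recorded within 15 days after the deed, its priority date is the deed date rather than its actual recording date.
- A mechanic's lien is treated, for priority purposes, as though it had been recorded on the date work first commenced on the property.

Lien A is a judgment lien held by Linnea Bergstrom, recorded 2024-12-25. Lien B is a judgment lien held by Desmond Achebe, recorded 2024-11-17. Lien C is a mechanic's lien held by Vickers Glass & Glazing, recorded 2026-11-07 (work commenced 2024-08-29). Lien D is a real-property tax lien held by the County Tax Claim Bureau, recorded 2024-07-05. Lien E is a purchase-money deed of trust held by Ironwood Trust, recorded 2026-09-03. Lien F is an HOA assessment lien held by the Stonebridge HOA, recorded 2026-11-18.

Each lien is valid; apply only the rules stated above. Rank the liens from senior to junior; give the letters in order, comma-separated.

F, D, C, B, A, E

Adjusting effective dates: C's effective date is 2024-08-29, when work began; E was recorded 28 days after the deed — beyond 15 days — so no relation-back applies.
F is an HOA assessment lien and takes priority over every other lien.
The other liens, earliest effective date first: D (2024-07-05), C (2024-08-29), B (2024-11-17), A (2024-12-25), E (2026-09-03).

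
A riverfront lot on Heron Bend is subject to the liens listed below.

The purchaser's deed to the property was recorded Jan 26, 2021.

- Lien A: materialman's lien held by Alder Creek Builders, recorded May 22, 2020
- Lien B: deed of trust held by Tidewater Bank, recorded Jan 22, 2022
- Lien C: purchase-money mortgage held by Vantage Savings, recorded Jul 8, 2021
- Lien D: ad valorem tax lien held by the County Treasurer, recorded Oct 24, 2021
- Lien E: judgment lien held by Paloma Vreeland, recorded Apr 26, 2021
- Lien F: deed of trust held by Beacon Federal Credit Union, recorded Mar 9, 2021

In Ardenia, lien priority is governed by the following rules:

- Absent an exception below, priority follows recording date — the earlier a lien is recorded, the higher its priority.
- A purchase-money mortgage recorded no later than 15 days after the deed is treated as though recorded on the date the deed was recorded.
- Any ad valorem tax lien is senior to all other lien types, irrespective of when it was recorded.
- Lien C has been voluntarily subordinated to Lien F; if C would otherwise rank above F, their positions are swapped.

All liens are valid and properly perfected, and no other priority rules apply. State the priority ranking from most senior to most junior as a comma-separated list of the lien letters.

Effective dates: C was recorded 163 days after the deed — beyond 15 days — so no relation-back applies.
As an ad valorem tax lien, D is senior to every other lien.
Remaining liens by effective date: A (May 22, 2020), F (Mar 9, 2021), E (Apr 26, 2021), C (Jul 8, 2021), B (Jan 22, 2022).
Since C is not senior to F, the subordination leaves the order unchanged.

D, A, F, E, C, B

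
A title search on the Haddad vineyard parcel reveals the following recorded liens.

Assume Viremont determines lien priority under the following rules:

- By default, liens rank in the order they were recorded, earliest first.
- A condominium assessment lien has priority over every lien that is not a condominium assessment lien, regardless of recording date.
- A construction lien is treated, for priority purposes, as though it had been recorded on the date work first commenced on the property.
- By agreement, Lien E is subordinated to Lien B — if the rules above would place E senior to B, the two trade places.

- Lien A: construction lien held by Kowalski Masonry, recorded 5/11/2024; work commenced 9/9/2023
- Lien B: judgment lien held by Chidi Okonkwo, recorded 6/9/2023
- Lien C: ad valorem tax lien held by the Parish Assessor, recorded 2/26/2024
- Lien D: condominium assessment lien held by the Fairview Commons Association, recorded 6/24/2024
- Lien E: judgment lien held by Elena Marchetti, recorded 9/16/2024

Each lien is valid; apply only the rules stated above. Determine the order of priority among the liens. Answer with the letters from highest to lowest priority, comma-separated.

Adjusting effective dates: A's effective date is 9/9/2023, when work began.
D, as a condominium assessment lien, has superpriority and ranks first.
Ordering the rest by effective date: B (6/9/2023), A (9/9/2023), C (2/26/2024), E (9/16/2024).
E is already junior to B, so the subordination agreement changes nothing.

D, B, A, C, E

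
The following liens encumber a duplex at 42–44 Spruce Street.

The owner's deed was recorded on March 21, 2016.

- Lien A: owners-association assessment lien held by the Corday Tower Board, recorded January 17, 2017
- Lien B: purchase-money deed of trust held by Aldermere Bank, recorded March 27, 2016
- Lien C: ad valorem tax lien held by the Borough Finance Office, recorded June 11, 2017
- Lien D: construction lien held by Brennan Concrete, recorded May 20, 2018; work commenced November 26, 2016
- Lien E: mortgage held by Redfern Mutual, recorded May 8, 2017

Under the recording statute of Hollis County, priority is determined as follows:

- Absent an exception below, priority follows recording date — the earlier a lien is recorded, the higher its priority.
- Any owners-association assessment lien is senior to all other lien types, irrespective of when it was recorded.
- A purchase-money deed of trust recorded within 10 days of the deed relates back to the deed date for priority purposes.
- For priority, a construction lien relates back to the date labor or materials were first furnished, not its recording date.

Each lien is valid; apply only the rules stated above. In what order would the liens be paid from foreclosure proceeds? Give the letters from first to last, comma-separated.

Adjusting effective dates: B was recorded within the 10-day window, so its effective date is the deed date March 21, 2016; D is treated as recorded November 26, 2016, the work-commencement date.
As an owners-association assessment lien, A is senior to every other lien.
The other liens, earliest effective date first: B (March 21, 2016), D (November 26, 2016), E (May 8, 2017), C (June 11, 2017).

A, B, D, E, C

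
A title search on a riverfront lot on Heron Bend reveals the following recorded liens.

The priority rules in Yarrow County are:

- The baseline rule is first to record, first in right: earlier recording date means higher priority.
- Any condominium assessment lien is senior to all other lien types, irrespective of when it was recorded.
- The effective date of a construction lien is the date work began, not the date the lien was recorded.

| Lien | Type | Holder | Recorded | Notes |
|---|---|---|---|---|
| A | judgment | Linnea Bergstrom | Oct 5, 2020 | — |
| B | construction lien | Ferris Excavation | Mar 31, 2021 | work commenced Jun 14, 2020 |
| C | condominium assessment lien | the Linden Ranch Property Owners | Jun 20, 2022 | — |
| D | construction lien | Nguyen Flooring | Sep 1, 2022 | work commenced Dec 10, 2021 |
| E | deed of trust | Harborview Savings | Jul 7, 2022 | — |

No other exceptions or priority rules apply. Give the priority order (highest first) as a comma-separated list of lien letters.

C, B, A, D, E

Effective dates: B relates back to Jun 14, 2020 (work commenced); D relates back to Dec 10, 2021 (work commenced).
C, as a condominium assessment lien, has superpriority and ranks first.
Remaining liens by effective date: B (Jun 14, 2020), A (Oct 5, 2020), D (Dec 10, 2021), E (Jul 7, 2022).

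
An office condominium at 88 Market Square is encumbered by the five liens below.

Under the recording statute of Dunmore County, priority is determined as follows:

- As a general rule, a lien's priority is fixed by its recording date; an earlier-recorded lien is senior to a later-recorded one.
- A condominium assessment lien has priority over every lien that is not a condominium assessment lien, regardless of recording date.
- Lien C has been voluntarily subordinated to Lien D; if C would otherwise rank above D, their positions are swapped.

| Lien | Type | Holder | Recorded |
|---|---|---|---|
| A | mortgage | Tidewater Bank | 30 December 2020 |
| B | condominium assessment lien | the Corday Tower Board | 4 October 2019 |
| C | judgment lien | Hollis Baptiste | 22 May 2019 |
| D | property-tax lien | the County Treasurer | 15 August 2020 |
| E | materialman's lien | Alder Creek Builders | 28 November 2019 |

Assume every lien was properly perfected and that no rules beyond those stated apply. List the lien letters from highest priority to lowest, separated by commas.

As a condominium assessment lien, B is senior to every other lien.
Ordering the rest by effective date: C (22 May 2019), E (28 November 2019), D (15 August 2020), A (30 December 2020).
C would otherwise be senior to D, so under the subordination agreement C and D exchange positions.

B, D, E, C, A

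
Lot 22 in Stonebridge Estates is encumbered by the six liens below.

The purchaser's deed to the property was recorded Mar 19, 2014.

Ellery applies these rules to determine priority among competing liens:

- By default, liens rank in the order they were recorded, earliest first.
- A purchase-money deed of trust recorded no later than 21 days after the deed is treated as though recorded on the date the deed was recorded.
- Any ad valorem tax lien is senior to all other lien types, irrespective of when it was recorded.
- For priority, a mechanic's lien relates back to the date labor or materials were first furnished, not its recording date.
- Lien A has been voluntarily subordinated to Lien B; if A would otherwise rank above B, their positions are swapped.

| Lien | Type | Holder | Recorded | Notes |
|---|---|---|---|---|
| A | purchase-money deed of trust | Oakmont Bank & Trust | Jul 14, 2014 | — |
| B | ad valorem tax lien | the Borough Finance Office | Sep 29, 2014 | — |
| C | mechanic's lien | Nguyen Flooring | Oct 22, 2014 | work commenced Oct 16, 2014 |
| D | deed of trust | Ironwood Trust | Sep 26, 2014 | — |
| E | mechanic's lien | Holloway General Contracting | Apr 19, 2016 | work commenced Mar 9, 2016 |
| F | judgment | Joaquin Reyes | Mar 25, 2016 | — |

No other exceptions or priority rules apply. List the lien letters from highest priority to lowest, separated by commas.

Effective dates after the stated exceptions: A was recorded 117 days after the deed — beyond 21 days — so no relation-back applies; C relates back to Oct 16, 2014 (work commenced); E's effective date is Mar 9, 2016, when work began.
As an ad valorem tax lien, B is senior to every other lien.
Remaining liens by effective date: A (Jul 14, 2014), D (Sep 26, 2014), C (Oct 16, 2014), E (Mar 9, 2016), F (Mar 25, 2016).
Since A is not senior to B, the subordination leaves the order unchanged.

B, A, D, C, E, F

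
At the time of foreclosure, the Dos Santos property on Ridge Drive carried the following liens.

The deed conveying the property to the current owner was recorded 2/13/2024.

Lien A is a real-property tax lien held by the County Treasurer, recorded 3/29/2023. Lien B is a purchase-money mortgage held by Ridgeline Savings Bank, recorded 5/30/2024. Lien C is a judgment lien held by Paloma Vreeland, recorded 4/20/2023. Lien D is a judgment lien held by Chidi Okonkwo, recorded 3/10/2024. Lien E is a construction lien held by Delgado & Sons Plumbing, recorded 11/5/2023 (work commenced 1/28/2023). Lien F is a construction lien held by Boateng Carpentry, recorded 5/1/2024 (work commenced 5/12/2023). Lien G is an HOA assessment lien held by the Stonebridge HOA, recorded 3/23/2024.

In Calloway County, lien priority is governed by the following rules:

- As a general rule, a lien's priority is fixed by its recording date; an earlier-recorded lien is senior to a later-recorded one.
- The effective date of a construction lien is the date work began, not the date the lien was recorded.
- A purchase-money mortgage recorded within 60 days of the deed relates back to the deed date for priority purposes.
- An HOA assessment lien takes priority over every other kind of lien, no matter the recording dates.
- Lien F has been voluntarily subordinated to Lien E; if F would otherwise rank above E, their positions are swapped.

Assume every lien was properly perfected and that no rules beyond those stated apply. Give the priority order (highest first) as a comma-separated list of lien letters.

Adjusting effective dates: B was recorded 107 days after the deed, outside the 60-day window, so it keeps its recording date; E's effective date is 1/28/2023, when work began; F's effective date is 5/12/2023, when work began.
As an HOA assessment lien, G is senior to every other lien.
The other liens, earliest effective date first: E (1/28/2023), A (3/29/2023), C (4/20/2023), F (5/12/2023), D (3/10/2024), B (5/30/2024).
Since F is not senior to E, the subordination leaves the order unchanged.

G, E, A, C, F, D, B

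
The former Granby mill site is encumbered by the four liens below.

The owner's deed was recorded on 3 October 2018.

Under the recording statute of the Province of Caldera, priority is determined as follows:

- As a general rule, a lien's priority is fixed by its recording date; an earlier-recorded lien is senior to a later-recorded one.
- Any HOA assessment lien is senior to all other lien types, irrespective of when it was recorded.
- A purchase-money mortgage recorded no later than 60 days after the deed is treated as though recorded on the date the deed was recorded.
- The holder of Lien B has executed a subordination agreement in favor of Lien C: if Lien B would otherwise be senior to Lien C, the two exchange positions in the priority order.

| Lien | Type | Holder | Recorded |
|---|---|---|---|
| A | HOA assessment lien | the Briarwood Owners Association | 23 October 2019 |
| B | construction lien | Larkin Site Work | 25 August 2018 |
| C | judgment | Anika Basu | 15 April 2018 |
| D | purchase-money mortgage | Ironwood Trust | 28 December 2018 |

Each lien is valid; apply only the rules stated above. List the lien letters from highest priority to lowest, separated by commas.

Effective dates: D missed the 60-day window (86 days after the deed), so its recording date stands.
A, as an HOA assessment lien, has superpriority and ranks first.
Among the remaining liens, by effective date: C (15 April 2018), B (25 August 2018), D (28 December 2018).
B is already junior to C, so the subordination agreement changes nothing.

A, C, B, D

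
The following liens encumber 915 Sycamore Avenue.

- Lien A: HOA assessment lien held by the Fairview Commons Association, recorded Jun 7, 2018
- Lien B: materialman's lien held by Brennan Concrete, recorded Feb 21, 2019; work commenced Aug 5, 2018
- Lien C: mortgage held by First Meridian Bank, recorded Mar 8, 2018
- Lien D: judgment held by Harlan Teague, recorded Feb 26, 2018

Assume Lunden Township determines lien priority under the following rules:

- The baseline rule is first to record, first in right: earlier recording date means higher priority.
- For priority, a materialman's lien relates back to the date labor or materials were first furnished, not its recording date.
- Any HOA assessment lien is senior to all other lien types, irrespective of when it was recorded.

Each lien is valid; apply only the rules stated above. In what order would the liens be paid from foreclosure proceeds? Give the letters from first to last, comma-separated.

Effective dates: B's effective date is Aug 5, 2018, when work began.
A is an HOA assessment lien, so it outranks all other liens regardless of date.
Ordering the rest by effective date: D (Feb 26, 2018), C (Mar 8, 2018), B (Aug 5, 2018).

A, D, C, B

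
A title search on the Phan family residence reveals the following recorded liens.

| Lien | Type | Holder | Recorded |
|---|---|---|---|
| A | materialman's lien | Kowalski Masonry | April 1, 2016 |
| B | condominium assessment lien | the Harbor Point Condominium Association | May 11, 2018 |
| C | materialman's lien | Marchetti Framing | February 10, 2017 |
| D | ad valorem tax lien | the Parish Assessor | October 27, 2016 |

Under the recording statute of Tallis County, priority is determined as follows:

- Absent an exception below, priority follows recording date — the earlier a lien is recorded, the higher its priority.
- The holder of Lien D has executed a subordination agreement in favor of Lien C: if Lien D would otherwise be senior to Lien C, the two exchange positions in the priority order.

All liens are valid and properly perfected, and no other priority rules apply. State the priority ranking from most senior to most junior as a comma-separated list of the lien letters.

Ordering by effective date: A (April 1, 2016), D (October 27, 2016), C (February 10, 2017), B (May 11, 2018).
D would otherwise be senior to C, so under the subordination agreement D and C exchange positions.

A, C, D, B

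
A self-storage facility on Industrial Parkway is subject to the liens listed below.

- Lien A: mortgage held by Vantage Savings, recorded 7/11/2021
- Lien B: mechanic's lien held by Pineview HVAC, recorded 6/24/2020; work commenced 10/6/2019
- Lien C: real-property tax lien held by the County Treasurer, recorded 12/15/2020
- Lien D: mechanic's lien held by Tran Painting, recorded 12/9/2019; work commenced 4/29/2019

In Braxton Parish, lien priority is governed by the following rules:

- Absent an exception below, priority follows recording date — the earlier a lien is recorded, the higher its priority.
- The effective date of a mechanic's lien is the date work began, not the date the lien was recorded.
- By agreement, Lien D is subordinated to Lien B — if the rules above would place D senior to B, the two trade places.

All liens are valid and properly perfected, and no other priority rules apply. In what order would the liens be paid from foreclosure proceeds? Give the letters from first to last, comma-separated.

First, effective dates: B relates back to 10/6/2019 (work commenced); D is treated as recorded 4/29/2019, the work-commencement date.
Ordering by effective date: D (4/29/2019), B (10/6/2019), C (12/15/2020), A (7/11/2021).
The subordination applies — D was senior to B — so D and B swap.

B, D, C, A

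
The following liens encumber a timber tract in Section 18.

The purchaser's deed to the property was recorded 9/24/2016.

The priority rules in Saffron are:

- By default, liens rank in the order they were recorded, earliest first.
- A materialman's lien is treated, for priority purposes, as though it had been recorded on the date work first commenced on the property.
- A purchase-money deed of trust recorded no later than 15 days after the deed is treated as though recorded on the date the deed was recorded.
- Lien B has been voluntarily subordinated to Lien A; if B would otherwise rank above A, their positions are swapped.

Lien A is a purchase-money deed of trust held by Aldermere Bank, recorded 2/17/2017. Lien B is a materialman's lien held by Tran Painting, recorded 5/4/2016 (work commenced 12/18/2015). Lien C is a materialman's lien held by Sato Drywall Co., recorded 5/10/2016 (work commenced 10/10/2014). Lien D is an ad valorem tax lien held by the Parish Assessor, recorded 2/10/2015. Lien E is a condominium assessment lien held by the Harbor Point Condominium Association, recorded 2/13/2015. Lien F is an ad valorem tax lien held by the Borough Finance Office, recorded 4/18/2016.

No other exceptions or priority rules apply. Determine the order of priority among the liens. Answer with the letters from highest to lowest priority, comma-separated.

Effective dates after the stated exceptions: A missed the 15-day window (146 days after the deed), so its recording date stands; B relates back to 12/18/2015 (work commenced); C relates back to 10/10/2014 (work commenced).
By effective date, earliest first: C (10/10/2014), D (2/10/2015), E (2/13/2015), B (12/18/2015), F (4/18/2016), A (2/17/2017).
B would otherwise be senior to A, so under the subordination agreement B and A exchange positions.

C, D, E, A, F, B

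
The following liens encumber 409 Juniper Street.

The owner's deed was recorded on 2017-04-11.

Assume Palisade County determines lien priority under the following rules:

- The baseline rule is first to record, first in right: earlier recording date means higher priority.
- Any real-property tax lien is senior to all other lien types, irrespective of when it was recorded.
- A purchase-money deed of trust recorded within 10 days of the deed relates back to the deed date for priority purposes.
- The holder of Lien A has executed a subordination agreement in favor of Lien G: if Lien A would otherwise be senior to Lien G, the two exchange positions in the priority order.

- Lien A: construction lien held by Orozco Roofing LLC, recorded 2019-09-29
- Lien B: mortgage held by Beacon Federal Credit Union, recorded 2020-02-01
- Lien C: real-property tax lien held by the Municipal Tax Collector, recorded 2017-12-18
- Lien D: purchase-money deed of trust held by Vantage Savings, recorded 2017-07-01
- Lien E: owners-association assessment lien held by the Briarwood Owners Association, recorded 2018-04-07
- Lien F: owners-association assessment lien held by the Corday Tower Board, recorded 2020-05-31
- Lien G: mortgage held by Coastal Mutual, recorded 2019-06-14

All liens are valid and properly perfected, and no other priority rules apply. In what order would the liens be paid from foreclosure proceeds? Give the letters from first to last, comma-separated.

C, D, E, G, A, B, F

Effective dates after the stated exceptions: D was recorded 81 days after the deed — beyond 10 days — so no relation-back applies.
C is a real-property tax lien, so it outranks all other liens regardless of date.
Among the remaining liens, by effective date: D (2017-07-01), E (2018-04-07), G (2019-06-14), A (2019-09-29), B (2020-02-01), F (2020-05-31).
A already ranks below G; the subordination has no effect.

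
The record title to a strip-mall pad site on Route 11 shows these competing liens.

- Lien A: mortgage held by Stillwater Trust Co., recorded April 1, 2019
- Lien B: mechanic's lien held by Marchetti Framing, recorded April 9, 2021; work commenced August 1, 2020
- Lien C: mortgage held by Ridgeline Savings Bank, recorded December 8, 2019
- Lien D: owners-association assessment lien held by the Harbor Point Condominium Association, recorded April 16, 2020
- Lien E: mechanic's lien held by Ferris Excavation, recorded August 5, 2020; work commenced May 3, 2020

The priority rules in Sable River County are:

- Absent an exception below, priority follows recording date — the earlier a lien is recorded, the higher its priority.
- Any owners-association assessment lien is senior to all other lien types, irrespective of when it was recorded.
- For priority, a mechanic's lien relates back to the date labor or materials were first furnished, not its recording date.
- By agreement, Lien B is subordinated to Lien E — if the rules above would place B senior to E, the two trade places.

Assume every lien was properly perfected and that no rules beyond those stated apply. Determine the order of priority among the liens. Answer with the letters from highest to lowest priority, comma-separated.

D, A, C, E, B

Effective dates after the stated exceptions: B is treated as recorded August 1, 2020, the work-commencement date; E relates back to May 3, 2020 (work commenced).
D is an owners-association assessment lien, so it outranks all other liens regardless of date.
Remaining liens by effective date: A (April 1, 2019), C (December 8, 2019), E (May 3, 2020), B (August 1, 2020).
Since B is not senior to E, the subordination leaves the order unchanged.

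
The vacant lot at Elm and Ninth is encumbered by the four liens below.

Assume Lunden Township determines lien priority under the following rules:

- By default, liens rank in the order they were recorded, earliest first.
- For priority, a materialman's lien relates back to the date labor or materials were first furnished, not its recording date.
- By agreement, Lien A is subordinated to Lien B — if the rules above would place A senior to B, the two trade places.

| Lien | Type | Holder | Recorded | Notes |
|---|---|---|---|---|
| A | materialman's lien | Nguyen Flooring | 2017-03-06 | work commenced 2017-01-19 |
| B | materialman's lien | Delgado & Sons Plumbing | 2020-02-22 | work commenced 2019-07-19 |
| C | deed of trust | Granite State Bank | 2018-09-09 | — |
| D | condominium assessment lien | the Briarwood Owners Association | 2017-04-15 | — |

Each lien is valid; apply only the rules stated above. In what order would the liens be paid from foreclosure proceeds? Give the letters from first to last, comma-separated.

Effective dates after the stated exceptions: A is treated as recorded 2017-01-19, the work-commencement date; B is treated as recorded 2019-07-19, the work-commencement date.
Sorted by effective date: A (2017-01-19), D (2017-04-15), C (2018-09-09), B (2019-07-19).
A would otherwise be senior to B, so under the subordination agreement A and B exchange positions.

B, D, C, A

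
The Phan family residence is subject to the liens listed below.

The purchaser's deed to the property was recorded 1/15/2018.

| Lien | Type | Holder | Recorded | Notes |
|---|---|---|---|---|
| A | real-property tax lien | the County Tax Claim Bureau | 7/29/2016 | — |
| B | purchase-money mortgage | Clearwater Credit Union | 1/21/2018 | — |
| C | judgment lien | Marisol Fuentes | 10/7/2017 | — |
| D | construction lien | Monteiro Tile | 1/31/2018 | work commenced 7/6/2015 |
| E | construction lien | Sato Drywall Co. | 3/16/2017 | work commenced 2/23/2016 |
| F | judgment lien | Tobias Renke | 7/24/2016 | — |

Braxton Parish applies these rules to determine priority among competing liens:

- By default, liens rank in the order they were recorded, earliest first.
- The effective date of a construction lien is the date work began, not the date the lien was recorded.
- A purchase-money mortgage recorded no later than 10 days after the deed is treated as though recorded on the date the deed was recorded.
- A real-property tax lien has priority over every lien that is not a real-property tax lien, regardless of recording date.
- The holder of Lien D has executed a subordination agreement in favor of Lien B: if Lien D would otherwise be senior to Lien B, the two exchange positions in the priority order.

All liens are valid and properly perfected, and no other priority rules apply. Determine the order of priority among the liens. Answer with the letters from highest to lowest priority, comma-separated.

A, B, E, F, C, D

Effective dates after the stated exceptions: B was recorded within the 10-day window, so its effective date is the deed date 1/15/2018; D's effective date is 7/6/2015, when work began; E is treated as recorded 2/23/2016, the work-commencement date.
As a real-property tax lien, A is senior to every other lien.
Remaining liens by effective date: D (7/6/2015), E (2/23/2016), F (7/24/2016), C (10/7/2017), B (1/15/2018).
Because D would otherwise rank above B, the subordination swaps them.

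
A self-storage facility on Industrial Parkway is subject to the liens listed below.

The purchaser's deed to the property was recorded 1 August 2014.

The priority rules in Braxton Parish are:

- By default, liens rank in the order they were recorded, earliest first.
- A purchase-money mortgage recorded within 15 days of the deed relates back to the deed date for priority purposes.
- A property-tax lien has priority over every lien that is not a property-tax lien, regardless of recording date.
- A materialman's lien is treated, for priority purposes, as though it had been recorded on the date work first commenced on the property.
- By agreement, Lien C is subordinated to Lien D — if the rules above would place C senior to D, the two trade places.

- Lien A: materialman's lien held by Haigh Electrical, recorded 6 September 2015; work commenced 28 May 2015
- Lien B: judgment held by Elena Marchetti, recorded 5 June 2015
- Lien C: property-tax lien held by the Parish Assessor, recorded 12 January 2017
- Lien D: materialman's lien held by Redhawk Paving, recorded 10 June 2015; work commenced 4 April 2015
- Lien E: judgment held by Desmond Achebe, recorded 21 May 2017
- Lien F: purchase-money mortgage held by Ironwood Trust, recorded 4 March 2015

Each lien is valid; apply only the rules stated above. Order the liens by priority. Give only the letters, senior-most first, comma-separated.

Effective dates: A relates back to 28 May 2015 (work commenced); D relates back to 4 April 2015 (work commenced); F was recorded 215 days after the deed — beyond 15 days — so no relation-back applies.
As a property-tax lien, C is senior to every other lien.
The other liens, earliest effective date first: F (4 March 2015), D (4 April 2015), A (28 May 2015), B (5 June 2015), E (21 May 2017).
C would otherwise be senior to D, so under the subordination agreement C and D exchange positions.

D, F, C, A, B, E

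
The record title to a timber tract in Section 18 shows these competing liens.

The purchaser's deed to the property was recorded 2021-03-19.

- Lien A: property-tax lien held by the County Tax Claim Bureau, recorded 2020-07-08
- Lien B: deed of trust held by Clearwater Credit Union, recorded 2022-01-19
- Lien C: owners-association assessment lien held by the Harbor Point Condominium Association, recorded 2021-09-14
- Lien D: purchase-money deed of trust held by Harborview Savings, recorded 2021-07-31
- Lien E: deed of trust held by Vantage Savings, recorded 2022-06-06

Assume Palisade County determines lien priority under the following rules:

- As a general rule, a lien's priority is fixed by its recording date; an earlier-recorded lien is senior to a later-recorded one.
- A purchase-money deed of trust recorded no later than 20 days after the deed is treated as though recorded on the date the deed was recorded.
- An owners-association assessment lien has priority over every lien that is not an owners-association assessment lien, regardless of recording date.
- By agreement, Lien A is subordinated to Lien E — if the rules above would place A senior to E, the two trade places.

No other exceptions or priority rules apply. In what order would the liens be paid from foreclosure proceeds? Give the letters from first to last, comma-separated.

Effective dates after the stated exceptions: D was recorded 134 days after the deed, outside the 20-day window, so it keeps its recording date.
As an owners-association assessment lien, C is senior to every other lien.
The other liens, earliest effective date first: A (2020-07-08), D (2021-07-31), B (2022-01-19), E (2022-06-06).
A would otherwise be senior to E, so under the subordination agreement A and E exchange positions.

C, E, D, B, A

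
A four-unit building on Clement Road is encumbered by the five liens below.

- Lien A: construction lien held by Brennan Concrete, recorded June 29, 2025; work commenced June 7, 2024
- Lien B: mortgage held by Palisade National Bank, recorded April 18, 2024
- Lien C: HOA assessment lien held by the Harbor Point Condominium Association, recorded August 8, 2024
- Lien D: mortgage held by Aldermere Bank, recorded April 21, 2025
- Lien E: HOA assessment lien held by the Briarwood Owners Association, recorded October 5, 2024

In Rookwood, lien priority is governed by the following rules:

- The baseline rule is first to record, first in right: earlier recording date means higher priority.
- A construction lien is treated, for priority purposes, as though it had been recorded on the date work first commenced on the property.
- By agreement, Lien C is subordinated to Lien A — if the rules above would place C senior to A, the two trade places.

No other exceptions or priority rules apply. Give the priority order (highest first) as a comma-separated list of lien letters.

B, A, C, E, D

Effective dates: A's effective date is June 7, 2024, when work began.
By effective date: B (April 18, 2024), A (June 7, 2024), C (August 8, 2024), E (October 5, 2024), D (April 21, 2025).
C already ranks below A; the subordination has no effect.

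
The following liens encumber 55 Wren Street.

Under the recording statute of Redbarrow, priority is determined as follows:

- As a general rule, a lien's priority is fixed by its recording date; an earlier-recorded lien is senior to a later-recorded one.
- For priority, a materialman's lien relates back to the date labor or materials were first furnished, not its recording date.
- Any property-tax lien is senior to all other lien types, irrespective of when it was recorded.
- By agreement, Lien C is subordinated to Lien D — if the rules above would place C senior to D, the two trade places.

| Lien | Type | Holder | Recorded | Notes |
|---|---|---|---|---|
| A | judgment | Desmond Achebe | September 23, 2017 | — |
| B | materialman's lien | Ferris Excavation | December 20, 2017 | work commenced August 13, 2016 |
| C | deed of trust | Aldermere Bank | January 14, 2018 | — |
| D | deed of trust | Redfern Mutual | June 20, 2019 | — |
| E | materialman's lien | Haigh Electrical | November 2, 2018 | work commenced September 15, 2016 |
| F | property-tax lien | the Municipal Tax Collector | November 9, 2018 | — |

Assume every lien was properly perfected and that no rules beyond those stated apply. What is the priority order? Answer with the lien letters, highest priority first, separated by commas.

F, B, E, A, D, C

Adjusting effective dates: B is treated as recorded August 13, 2016, the work-commencement date; E's effective date is September 15, 2016, when work began.
As a property-tax lien, F is senior to every other lien.
Remaining liens by effective date: B (August 13, 2016), E (September 15, 2016), A (September 23, 2017), C (January 14, 2018), D (June 20, 2019).
C is senior to D before the subordination, so the two trade places.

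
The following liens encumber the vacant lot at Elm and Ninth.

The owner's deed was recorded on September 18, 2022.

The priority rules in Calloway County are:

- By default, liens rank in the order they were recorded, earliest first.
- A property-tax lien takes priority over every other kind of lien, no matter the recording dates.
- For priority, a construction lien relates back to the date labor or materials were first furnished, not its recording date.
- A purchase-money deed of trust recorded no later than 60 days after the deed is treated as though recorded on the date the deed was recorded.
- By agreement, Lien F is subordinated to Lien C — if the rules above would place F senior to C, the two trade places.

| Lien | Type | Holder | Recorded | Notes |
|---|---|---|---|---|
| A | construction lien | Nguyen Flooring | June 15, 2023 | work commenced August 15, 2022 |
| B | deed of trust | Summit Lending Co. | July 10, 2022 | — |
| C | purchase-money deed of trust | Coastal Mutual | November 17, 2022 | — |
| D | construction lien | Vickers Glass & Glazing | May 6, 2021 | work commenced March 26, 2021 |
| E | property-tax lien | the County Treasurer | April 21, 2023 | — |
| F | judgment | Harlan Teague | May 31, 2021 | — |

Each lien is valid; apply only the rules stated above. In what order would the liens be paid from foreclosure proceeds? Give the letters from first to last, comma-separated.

Effective dates: A relates back to August 15, 2022 (work commenced); C's effective date is the deed date, September 18, 2022; D relates back to March 26, 2021 (work commenced).
E, as a property-tax lien, has superpriority and ranks first.
Ordering the rest by effective date: D (March 26, 2021), F (May 31, 2021), B (July 10, 2022), A (August 15, 2022), C (September 18, 2022).
Because F would otherwise rank above C, the subordination swaps them.

E, D, C, B, A, F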